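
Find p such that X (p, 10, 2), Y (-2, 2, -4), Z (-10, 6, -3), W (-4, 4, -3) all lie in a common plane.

Coplanarity ⇔ det[XY; XZ; XW] = 0.
Expanding, this is linear in p: (-2)p + (-4) = 0.
So p = -2.

-2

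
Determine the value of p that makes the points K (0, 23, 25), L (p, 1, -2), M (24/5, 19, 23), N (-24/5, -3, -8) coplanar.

-12/5

Normal to plane KMN: n = (80, 168, -144); plane equation n·P = 264.
Requiring n·L = 264: (80)p + (456) = 264.
So p = -12/5.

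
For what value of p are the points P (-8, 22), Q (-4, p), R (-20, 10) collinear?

26

Collinearity: (Q − P) must be parallel to (R − P) = (-12, -12).
Cross-multiplying the components: (p − 22)·(-12) = (4)·(-12).
Solving gives p = 26.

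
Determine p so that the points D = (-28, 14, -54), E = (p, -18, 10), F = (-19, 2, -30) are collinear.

Direction DF = (9, -12, 24). From the y-coordinate of E, the parameter along the line is τ = (-18 − 14)/(-12) = 8/3.
Then p = (-28) + 8/3·(9) = -4.

-4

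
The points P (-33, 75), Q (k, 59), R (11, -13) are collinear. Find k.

Collinearity: (Q − P) must be parallel to (R − P) = (44, -88).
Cross-multiplying the components: (k − (-33))·(-88) = (-16)·(44).
Solving gives k = -25.

-25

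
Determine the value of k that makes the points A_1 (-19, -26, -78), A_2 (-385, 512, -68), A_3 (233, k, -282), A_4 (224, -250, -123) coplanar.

288

Coplanarity ⇔ det[A_1A_2; A_1A_3; A_1A_4] = 0.
Expanding, this is linear in k: (14040)k + (-4043520) = 0.
So k = 288.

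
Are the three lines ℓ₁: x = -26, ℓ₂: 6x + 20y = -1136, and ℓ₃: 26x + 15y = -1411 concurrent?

The three lines meet at one point iff the augmented coefficient matrix [aᵢ bᵢ cᵢ] has rank < 3, i.e. its determinant vanishes.
Here the determinant is 0.
It vanishes, so the lines are concurrent at (-26, -49).

Yes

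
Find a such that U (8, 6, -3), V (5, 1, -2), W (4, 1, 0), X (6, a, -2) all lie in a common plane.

3

Normal to plane UVW: n = (-10, 5, -5); plane equation n·P = -35.
Requiring n·X = -35: (5)a + (-50) = -35.
So a = 3.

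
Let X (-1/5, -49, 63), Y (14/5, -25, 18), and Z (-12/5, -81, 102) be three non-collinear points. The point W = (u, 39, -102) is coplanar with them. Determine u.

54/5

The plane through X, Y, Z has equation −504x − 18y − (216/5)z = -8694/5.
Substituting W: (-504)u + (18522/5) = -8694/5, so u = 54/5.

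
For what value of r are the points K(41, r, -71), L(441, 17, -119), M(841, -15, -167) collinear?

Direction LM = (400, -32, -48). From the x-coordinate of K, the parameter along the line is τ = (41 − 441)/400 = -1.
Then r = 17 + (-1)·(-32) = 49.

49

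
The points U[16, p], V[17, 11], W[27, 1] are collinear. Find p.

12

The three points are collinear iff det[UV; UW] = 0.
This determinant is linear in p: (10)p + (-120) = 0, so p = 12.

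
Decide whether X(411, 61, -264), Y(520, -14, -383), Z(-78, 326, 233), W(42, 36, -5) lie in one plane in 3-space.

Yes

The four points are coplanar iff the 3×3 determinant with rows XY, XZ, XW is zero.
Rows: (109, -75, -119), (-489, 265, 497), (-369, -25, 259).
Expanding along the first row: (109)(81060) − (-75)(56742) + (-119)(110010) = 0.
Zero determinant ⇒ coplanar.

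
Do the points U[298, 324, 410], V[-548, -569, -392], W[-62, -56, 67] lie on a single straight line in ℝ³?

No

UV = (-846, -893, -802), UW = (-360, -380, -343).
UV × UW = (1539, -1458, 0).
The cross product is nonzero, so the points do not lie on one line.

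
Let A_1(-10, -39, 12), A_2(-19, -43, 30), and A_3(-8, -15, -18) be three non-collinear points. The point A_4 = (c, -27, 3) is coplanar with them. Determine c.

-13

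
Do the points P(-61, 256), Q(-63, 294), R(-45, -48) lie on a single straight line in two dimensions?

Yes

PQ = (-2, 38), PR = (16, -304).
det[PQ; PR] = (-2)(-304) − (38)(16) = 0.
The determinant is zero, so the points are collinear.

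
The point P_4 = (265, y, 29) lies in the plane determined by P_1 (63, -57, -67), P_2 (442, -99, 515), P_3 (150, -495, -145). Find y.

The plane through P_1, P_2, P_3 has equation 258192x + 80196y − 162348z = 22572240.
Substituting P_4: (80196)y + (63712788) = 22572240, so y = -513.

-513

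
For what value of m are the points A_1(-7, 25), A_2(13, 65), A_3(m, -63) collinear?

Collinearity: (A_3 − A_1) must be parallel to (A_2 − A_1) = (20, 40).
Cross-multiplying the components: (m − (-7))·(40) = (-88)·(20).
Solving gives m = -51.

-51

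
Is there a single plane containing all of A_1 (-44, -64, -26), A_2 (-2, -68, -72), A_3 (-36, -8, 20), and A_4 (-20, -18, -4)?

No

A normal to the plane through A_1, A_2, A_3 is n = A_1A_2 × A_1A_3 = (2392, -2300, 2384).
The plane has equation n·P = -20032. For A_4: n·A_4 = -15976.
-15976 ≠ -20032, so A_4 is off the plane.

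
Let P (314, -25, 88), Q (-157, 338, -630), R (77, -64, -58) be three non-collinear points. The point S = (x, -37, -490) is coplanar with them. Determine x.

-446

Coplanarity requires PQ · (PR × PS) = 0.
PQ = (-471, 363, -718), PR = (-237, -39, -146); the triple product is linear in x with coefficient -81000 and constant term -36126000.
Setting it to zero: x = -446.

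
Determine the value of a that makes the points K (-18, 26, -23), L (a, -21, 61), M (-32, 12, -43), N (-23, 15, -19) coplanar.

-19

Coplanarity ⇔ det[KL; KM; KN] = 0.
Expanding, this is linear in a: (-276)a + (-5244) = 0.
So a = -19.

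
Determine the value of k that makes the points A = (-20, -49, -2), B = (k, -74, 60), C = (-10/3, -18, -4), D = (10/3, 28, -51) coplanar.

The points are coplanar iff AB · (AC × AD) = 0.
Expanding, this is linear in k: (-1365)k + (-11830) = 0.
So k = -26/3.

-26/3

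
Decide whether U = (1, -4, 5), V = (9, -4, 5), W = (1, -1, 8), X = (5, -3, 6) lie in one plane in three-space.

Yes

A normal to the plane through U, V, W is n = UV × UW = (0, -24, 24).
The plane has equation n·P = 216. For X: n·X = 216.
Equal, so X lies in the plane and all four are coplanar.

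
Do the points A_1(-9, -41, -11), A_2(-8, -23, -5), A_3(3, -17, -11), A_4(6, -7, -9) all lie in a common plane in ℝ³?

With A_1 as base: A_1A_2 = (1, 18, 6), A_1A_3 = (12, 24, 0), A_1A_4 = (15, 34, 2).
A_1A_3 × A_1A_4 = (48, -24, 48).
A_1A_2 · (A_1A_3 × A_1A_4) = -96.
Since -96 ≠ 0, the four points are not coplanar.

No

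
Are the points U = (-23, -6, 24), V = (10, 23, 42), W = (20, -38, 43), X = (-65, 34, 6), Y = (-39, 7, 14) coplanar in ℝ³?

No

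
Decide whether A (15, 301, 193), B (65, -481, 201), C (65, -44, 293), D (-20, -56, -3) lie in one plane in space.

Yes

The four points are coplanar iff the 3×3 determinant with rows AB, AC, AD is zero.
Rows: (50, -782, 8), (50, -345, 100), (-35, -357, -196).
Expanding along the first row: (50)(103320) − (-782)(-6300) + (8)(-29925) = 0.
Zero determinant ⇒ coplanar.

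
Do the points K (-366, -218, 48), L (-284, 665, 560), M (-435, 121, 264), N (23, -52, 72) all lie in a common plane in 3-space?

Yes

With K as base: KL = (82, 883, 512), KM = (-69, 339, 216), KN = (389, 166, 24).
KM × KN = (-27720, 85680, -143325).
KL · (KM × KN) = 0.
The scalar triple product vanishes, so the four points are coplanar.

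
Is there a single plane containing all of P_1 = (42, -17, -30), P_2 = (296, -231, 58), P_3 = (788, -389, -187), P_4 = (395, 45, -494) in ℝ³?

No

A normal to the plane through P_1, P_2, P_3 is n = P_1P_2 × P_1P_3 = (66334, 105526, 65156).
The plane has equation n·P = -962594. For P_4: n·P_4 = -1236464.
-1236464 ≠ -962594, so P_4 is off the plane.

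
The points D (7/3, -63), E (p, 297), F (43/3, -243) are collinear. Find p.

-65/3

The three points are collinear iff det[DE; DF] = 0.
This determinant is linear in p: (-180)p + (-3900) = 0, so p = -65/3.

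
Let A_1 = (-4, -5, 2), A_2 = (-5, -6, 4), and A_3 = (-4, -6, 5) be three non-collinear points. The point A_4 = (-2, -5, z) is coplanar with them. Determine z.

4

A normal to the plane is n = A_1A_2 × A_1A_3 = (-1, 3, 1).
A_4 lies in the plane iff n · A_1A_4 = 0.
This gives (1)z + (-4) = 0, so z = 4.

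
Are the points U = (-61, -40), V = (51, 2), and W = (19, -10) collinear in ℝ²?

UV = (112, 42), UW = (80, 30).
Twice the signed area of △UVW is (112)(30) − (42)(80) = 0.
The triangle is degenerate (zero area), so the points are collinear.

Yes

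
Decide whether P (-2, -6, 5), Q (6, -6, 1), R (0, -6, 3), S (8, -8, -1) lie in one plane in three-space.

No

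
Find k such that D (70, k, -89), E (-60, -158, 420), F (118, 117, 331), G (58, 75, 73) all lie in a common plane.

121

Coplanarity ⇔ det[DE; DF; DG] = 0.
Expanding, this is linear in k: (-51264)k + (6202944) = 0.
So k = 121.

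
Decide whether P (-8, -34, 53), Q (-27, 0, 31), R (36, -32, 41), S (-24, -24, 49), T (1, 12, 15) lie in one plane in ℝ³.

Yes

The plane through P, Q, R has normal n = PQ × PR = (-364, -1196, -1534) and equation n·X = -37726.
Checking the remaining points: n·S = -37726, n·T = -37726.
All equal -37726, so all 5 points lie in one plane.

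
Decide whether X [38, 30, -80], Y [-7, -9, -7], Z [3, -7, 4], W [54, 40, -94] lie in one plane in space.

A normal to the plane through X, Y, Z is n = XY × XZ = (-575, 1225, 300).
The plane has equation n·P = -9100. For W: n·W = -10250.
-10250 ≠ -9100, so W is off the plane.

No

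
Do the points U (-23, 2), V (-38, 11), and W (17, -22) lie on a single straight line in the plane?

Yes

UV = (-15, 9), UW = (40, -24).
det[UV; UW] = (-15)(-24) − (9)(40) = 0.
The determinant is zero, so the points are collinear.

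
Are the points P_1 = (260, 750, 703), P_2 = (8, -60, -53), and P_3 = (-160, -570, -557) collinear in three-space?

No

P_1P_2 = (-252, -810, -756), P_1P_3 = (-420, -1320, -1260).
Comparing components 2 and 3: (-810)(-1260) − (-756)(-1320) = 22680 ≠ 0, so P_1P_2 and P_1P_3 are not parallel and the points are not collinear.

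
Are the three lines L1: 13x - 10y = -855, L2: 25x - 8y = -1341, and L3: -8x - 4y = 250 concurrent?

No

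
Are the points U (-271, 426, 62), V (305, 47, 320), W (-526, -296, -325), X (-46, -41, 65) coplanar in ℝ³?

Yes

With U as base: UV = (576, -379, 258), UW = (-255, -722, -387), UX = (225, -467, 3).
UW × UX = (-182895, -86310, 281535).
UV · (UW × UX) = 0.
The scalar triple product vanishes, so the four points are coplanar.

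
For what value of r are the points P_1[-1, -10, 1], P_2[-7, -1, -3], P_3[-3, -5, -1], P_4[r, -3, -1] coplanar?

1

Normal to plane P_1P_2P_3: n = (2, -4, -12); plane equation n·P = 26.
Requiring n·P_4 = 26: (2)r + (24) = 26.
So r = 1.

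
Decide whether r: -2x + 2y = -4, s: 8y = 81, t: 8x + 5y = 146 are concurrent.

No

Intersecting r and s: solving the 2×2 system gives (x, y) = (97/8, 81/8).
Substitute into t: (8)(97/8) + (5)(81/8) = 1181/8.
But t requires 146 ≠ 1181/8, so the three lines have no common point.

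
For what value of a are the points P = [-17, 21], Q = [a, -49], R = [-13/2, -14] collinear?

4

Collinearity: (Q − P) must be parallel to (R − P) = (21/2, -35).
Cross-multiplying the components: (a − (-17))·(-35) = (-70)·(21/2).
Solving gives a = 4.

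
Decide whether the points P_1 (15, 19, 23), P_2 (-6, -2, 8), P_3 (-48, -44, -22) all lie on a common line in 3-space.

P_1P_2 = (-21, -21, -15), P_1P_3 = (-63, -63, -45).
Each component of P_1P_3 is 3 times the corresponding component of P_1P_2, so P_1P_3 = 3·P_1P_2 and the points are collinear.

Yes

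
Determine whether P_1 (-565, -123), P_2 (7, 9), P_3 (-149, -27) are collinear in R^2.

P_1P_2 = (572, 132), P_1P_3 = (416, 96).
Checking proportionality: P_1P_3 = 8/11·P_1P_2, so the vectors are parallel and the points are collinear.

Yes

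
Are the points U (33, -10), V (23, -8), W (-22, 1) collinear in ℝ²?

Yes

UV = (-10, 2), UW = (-55, 11).
Twice the signed area of △UVW is (-10)(11) − (2)(-55) = 0.
The triangle is degenerate (zero area), so the points are collinear.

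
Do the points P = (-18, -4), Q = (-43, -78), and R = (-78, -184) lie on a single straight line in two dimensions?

PQ = (-25, -74), PR = (-60, -180).
det[PQ; PR] = (-25)(-180) − (-74)(-60) = 60.
The determinant is nonzero, so they are not collinear.

No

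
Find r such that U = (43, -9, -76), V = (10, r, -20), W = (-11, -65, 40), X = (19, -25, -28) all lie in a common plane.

The points are coplanar iff UV · (UW × UX) = 0.
Expanding, this is linear in r: (-192)r + (-1152) = 0.
So r = -6.

-6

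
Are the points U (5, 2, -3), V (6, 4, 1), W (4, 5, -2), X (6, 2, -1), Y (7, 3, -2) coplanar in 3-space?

The plane through U, V, W has normal n = UV × UW = (-10, -5, 5) and equation n·P = -75.
Checking the remaining points: n·X = -75, n·Y = -95.
Since n·Y = -95 ≠ -75, Y is off the plane and the points are not all coplanar.

No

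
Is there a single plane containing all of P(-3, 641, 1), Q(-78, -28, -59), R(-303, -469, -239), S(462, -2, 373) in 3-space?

A normal to the plane through P, Q, R is n = PQ × PR = (93960, 0, -117450).
The plane has equation n·X = -399330. For S: n·S = -399330.
Equal, so S lies in the plane and all four are coplanar.

Yes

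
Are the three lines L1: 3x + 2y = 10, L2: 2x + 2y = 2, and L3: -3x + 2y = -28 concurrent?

Intersecting L1 and L2: solving the 2×2 system gives (x, y) = (8, -7).
Substitute into L3: (-3)(8) + (2)(-7) = -38.
But L3 requires -28 ≠ -38, so the three lines have no common point.

No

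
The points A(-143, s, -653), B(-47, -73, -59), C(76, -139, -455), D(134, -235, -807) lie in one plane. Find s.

-376

Coplanarity ⇔ det[AB; AC; AD] = 0.
Expanding, this is linear in s: (-20328)s + (-7643328) = 0.
So s = -376.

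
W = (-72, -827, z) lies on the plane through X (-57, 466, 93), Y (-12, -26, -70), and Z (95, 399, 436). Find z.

The plane through X, Y, Z has equation −179677x − 40211y + 71769z = -1822220.
Substituting W: (71769)z + (46191241) = -1822220, so z = -669.

-669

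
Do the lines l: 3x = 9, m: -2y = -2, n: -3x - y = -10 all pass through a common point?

Yes

Intersecting l and m: solving the 2×2 system gives (x, y) = (3, 1).
Substitute into n: (-3)(3) + (-1)(1) = -10.
This equals -10, so (3, 1) lies on all three lines and they are concurrent.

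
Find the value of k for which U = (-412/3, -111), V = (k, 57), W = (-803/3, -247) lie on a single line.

The three points are collinear iff det[UV; UW] = 0.
This determinant is linear in k: (-136)k + (9656/3) = 0, so k = 71/3.

71/3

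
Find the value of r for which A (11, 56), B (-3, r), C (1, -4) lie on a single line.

-28

The three points are collinear iff det[AB; AC] = 0.
This determinant is linear in r: (10)r + (280) = 0, so r = -28.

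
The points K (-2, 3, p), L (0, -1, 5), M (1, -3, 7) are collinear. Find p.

1

Direction LM = (1, -2, 2). From the x-coordinate of K, the parameter along the line is τ = (-2 − 0)/1 = -2.
Then p = 5 + (-2)·(2) = 1.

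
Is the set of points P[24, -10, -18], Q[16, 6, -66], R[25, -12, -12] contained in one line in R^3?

Yes

PQ = (-8, 16, -48), PR = (1, -2, 6).
PQ × PR = (0, 0, 0).
The cross product vanishes, so the three points are collinear.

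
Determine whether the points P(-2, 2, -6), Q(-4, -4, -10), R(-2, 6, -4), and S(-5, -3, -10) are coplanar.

The four points are coplanar iff the 3×3 determinant with rows PQ, PR, PS is zero.
Rows: (-2, -6, -4), (0, 4, 2), (-3, -5, -4).
Expanding along the first row: (-2)(-6) − (-6)(6) + (-4)(12) = 0.
Zero determinant ⇒ coplanar.

Yes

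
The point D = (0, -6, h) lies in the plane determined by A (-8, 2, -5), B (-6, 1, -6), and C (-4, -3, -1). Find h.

A normal to the plane is n = AB × AC = (-9, -12, -6).
D lies in the plane iff n · AD = 0.
This gives (-6)h + (-6) = 0, so h = -1.

-1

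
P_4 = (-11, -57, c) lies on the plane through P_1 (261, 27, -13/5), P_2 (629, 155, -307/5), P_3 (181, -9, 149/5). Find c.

77/5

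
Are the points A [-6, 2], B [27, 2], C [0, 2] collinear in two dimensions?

Yes

AB = (33, 0), AC = (6, 0).
Checking proportionality: AC = 2/11·AB, so the vectors are parallel and the points are collinear.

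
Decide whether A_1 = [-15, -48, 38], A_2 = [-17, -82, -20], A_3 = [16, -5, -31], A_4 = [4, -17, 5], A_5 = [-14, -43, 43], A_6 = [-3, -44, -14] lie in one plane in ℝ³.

The plane through A_1, A_2, A_3 has normal n = A_1A_2 × A_1A_3 = (4840, -1936, 968) and equation n·P = 57112.
Checking the remaining points: n·A_4 = 57112, n·A_5 = 57112, n·A_6 = 57112.
All equal 57112, so all 6 points lie in one plane.

Yes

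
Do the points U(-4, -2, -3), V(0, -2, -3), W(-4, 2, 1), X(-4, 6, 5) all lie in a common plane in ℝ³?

Yes

The four points are coplanar iff the 3×3 determinant with rows UV, UW, UX is zero.
Rows: (4, 0, 0), (0, 4, 4), (0, 8, 8).
Expanding along the first row: (4)(0) − (0)(0) + (0)(0) = 0.
Zero determinant ⇒ coplanar.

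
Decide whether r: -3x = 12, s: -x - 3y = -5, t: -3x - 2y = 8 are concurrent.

No

The three lines meet at one point iff the augmented coefficient matrix [aᵢ bᵢ cᵢ] has rank < 3, i.e. its determinant vanishes.
Here the determinant is 18.
Nonzero, so no common point exists.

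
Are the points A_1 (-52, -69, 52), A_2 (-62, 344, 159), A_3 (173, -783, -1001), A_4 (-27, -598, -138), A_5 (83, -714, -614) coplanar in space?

No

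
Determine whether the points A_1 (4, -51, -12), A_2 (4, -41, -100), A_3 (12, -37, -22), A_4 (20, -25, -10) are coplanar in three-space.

No

A normal to the plane through A_1, A_2, A_3 is n = A_1A_2 × A_1A_3 = (1132, -704, -80).
The plane has equation n·P = 41392. For A_4: n·A_4 = 41040.
41040 ≠ 41392, so A_4 is off the plane.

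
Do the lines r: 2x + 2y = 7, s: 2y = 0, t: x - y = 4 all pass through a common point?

No

Lines aᵢx + bᵢy = cᵢ with pairwise distinct directions are concurrent exactly when det[aᵢ bᵢ cᵢ] = 0.
Here the determinant is 2.
Nonzero, so no common point exists.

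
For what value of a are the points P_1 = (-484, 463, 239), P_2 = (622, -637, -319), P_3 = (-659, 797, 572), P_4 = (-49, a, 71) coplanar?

Normal to plane P_1P_2P_3: n = (-179928, -270648, 176904); plane equation n·P = 4055184.
Requiring n·P_4 = 4055184: (-270648)a + (21376656) = 4055184.
So a = 64.

64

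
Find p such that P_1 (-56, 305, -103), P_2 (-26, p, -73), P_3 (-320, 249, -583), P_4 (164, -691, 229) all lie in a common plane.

-65

Normal to plane P_1P_3P_4: n = (-496672, -17952, 275264); plane equation n·P = -6013920.
Requiring n·P_2 = -6013920: (-17952)p + (-7180800) = -6013920.
So p = -65.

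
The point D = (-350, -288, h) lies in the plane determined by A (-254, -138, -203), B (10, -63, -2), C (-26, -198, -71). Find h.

The plane through A, B, C has equation 21960x + 10980y − 32940z = -406260.
Substituting D: (-32940)h + (-10848240) = -406260, so h = -317.

-317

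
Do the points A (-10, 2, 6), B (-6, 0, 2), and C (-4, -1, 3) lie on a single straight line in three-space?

No

AB = (4, -2, -4), AC = (6, -3, -3).
Comparing components 2 and 3: (-2)(-3) − (-4)(-3) = -6 ≠ 0, so AB and AC are not parallel and the points are not collinear.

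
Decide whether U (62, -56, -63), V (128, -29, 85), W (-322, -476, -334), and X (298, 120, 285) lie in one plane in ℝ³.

No

With U as base: UV = (66, 27, 148), UW = (-384, -420, -271), UX = (236, 176, 348).
UW × UX = (-98464, 69676, 31536).
UV · (UW × UX) = 49956.
Since 49956 ≠ 0, the four points are not coplanar.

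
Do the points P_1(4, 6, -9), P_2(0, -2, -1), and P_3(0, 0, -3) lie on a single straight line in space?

No

P_1P_2 = (-4, -8, 8), P_1P_3 = (-4, -6, 6).
Comparing components 3 and 1: (8)(-4) − (-4)(6) = -8 ≠ 0, so P_1P_2 and P_1P_3 are not parallel and the points are not collinear.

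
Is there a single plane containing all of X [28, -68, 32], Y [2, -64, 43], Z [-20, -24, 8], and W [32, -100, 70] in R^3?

With X as base: XY = (-26, 4, 11), XZ = (-48, 44, -24), XW = (4, -32, 38).
XZ × XW = (904, 1728, 1360).
XY · (XZ × XW) = -1632.
Since -1632 ≠ 0, the four points are not coplanar.

No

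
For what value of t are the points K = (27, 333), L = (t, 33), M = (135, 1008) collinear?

Collinearity: (L − K) must be parallel to (M − K) = (108, 675).
Cross-multiplying the components: (t − 27)·(675) = (-300)·(108).
Solving gives t = -21.

-21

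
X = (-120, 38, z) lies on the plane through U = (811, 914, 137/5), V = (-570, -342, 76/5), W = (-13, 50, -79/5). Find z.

The plane through U, V, W has equation (218592/5)x − (248032/5)y + 158240z = -27744256/5.
Substituting X: (158240)z + (-35656256/5) = -27744256/5, so z = 10.

10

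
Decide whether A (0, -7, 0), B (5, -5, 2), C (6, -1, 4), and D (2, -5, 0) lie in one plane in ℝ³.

A normal to the plane through A, B, C is n = AB × AC = (-4, -8, 18).
The plane has equation n·P = 56. For D: n·D = 32.
32 ≠ 56, so D is off the plane.

No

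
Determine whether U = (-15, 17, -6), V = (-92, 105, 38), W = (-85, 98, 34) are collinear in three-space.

UV = (-77, 88, 44), UW = (-70, 81, 40).
Comparing components 2 and 3: (88)(40) − (44)(81) = -44 ≠ 0, so UV and UW are not parallel and the points are not collinear.

No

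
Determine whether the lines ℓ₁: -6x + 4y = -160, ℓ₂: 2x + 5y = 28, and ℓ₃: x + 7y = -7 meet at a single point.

Intersecting ℓ₁ and ℓ₂: solving the 2×2 system gives (x, y) = (24, -4).
Substitute into ℓ₃: (1)(24) + (7)(-4) = -4.
But ℓ₃ requires -7 ≠ -4, so the three lines have no common point.

No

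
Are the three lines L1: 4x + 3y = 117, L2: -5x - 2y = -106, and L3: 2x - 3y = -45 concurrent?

Yes

The three lines meet at one point iff the augmented coefficient matrix [aᵢ bᵢ cᵢ] has rank < 3, i.e. its determinant vanishes.
Here the determinant is 0.
It vanishes, so the lines are concurrent at (12, 23).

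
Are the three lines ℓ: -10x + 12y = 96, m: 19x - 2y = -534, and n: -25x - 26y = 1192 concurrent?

No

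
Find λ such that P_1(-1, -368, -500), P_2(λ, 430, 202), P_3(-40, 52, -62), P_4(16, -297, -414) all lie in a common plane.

The points are coplanar iff P_1P_2 · (P_1P_3 × P_1P_4) = 0.
Expanding, this is linear in λ: (5022)λ + (1667304) = 0.
So λ = -332.

-332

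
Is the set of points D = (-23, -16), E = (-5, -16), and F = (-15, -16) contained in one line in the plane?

Yes

DE = (18, 0), DF = (8, 0).
det[DE; DF] = (18)(0) − (0)(8) = 0.
The determinant is zero, so the points are collinear.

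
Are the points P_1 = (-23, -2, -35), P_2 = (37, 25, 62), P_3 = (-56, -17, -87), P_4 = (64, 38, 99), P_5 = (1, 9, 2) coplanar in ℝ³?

No

The plane through P_1, P_2, P_3 has normal n = P_1P_2 × P_1P_3 = (51, -81, -9) and equation n·P = -696.
Checking the remaining points: n·P_4 = -705, n·P_5 = -696.
Since n·P_4 = -705 ≠ -696, P_4 is off the plane and the points are not all coplanar.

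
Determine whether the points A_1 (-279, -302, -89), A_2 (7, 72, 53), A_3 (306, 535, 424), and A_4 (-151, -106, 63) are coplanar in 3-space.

The four points are coplanar iff the 3×3 determinant with rows A_1A_2, A_1A_3, A_1A_4 is zero.
Rows: (286, 374, 142), (585, 837, 513), (128, 196, 152).
Expanding along the first row: (286)(26676) − (374)(23256) + (142)(7524) = 0.
Zero determinant ⇒ coplanar.

Yes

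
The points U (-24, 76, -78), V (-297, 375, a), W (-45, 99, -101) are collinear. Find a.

-377

Collinearity requires UV × UW = 0; each component is linear in a.
The x-component gives (-23)a + (-8671) = 0, so a = -377.
The remaining components then also vanish.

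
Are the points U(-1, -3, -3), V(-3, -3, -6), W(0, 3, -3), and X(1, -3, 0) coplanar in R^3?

A normal to the plane through U, V, W is n = UV × UW = (18, -3, -12).
The plane has equation n·P = 27. For X: n·X = 27.
Equal, so X lies in the plane and all four are coplanar.

Yes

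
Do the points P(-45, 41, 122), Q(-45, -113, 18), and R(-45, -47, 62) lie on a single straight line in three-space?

No

PQ = (0, -154, -104), PR = (0, -88, -60).
PQ × PR = (88, 0, 0).
The cross product is nonzero, so the points do not lie on one line.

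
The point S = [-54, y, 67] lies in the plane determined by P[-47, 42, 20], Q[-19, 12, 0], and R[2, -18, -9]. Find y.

-3

A normal to the plane is n = PQ × PR = (-330, -168, -210).
S lies in the plane iff n · PS = 0.
This gives (-168)y + (-504) = 0, so y = -3.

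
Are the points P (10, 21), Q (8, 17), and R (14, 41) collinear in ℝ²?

PQ = (-2, -4), PR = (4, 20).
det[PQ; PR] = (-2)(20) − (-4)(4) = -24.
The determinant is nonzero, so they are not collinear.

No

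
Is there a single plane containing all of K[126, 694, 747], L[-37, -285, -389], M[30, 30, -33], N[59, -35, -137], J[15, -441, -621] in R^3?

No

The plane through K, L, M has normal n = KL × KM = (9316, -18084, 14248) and equation n·P = -733224.
Checking the remaining points: n·N = -769392, n·J = -733224.
Since n·N = -769392 ≠ -733224, N is off the plane and the points are not all coplanar.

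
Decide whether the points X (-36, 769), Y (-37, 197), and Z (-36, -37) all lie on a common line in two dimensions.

No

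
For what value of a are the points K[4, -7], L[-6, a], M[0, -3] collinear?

3

Collinearity: (L − K) must be parallel to (M − K) = (-4, 4).
Cross-multiplying the components: (a − (-7))·(-4) = (-10)·(4).
Solving gives a = 3.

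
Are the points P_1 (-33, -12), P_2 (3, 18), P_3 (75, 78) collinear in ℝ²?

Yes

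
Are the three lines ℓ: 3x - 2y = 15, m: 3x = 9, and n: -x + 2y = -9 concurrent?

Yes

The three lines meet at one point iff the augmented coefficient matrix [aᵢ bᵢ cᵢ] has rank < 3, i.e. its determinant vanishes.
Here the determinant is 0.
It vanishes, so the lines are concurrent at (3, -3).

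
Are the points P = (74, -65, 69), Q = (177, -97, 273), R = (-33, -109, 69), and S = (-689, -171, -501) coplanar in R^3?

With P as base: PQ = (103, -32, 204), PR = (-107, -44, 0), PS = (-763, -106, -570).
PR × PS = (25080, -60990, -22230).
PQ · (PR × PS) = 0.
The scalar triple product vanishes, so the four points are coplanar.

Yes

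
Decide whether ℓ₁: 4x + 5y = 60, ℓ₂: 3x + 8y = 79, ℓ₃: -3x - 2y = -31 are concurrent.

Yes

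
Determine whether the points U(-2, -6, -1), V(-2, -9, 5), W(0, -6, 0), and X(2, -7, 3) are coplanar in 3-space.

The four points are coplanar iff the 3×3 determinant with rows UV, UW, UX is zero.
Rows: (0, -3, 6), (2, 0, 1), (4, -1, 4).
Expanding along the first row: (0)(1) − (-3)(4) + (6)(-2) = 0.
Zero determinant ⇒ coplanar.

Yes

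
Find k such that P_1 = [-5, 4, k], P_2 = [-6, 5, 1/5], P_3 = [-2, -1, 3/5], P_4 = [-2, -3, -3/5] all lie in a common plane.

3/5

Coplanarity ⇔ det[P_1P_2; P_1P_3; P_1P_4] = 0.
Expanding, this is linear in k: (8)k + (-24/5) = 0.
So k = 3/5.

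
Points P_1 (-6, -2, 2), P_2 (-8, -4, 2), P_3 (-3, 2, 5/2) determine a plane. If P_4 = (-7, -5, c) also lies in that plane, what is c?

1

Coplanarity requires P_1P_2 · (P_1P_3 × P_1P_4) = 0.
P_1P_2 = (-2, -2, 0), P_1P_3 = (3, 4, 1/2); the triple product is linear in c with coefficient -2 and constant term 2.
Setting it to zero: c = 1.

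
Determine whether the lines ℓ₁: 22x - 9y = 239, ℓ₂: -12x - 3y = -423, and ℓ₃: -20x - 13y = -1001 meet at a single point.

Yes

The three lines meet at one point iff the augmented coefficient matrix [aᵢ bᵢ cᵢ] has rank < 3, i.e. its determinant vanishes.
Here the determinant is 0.
It vanishes, so the lines are concurrent at (26, 37).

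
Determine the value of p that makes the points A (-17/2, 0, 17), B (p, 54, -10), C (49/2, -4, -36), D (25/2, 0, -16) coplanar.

37/2

Normal to plane ACD: n = (132, -24, 84); plane equation n·P = 306.
Requiring n·B = 306: (132)p + (-2136) = 306.
So p = 37/2.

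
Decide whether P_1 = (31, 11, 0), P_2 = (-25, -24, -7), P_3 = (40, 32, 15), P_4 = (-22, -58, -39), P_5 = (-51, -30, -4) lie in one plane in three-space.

The plane through P_1, P_2, P_3 has normal n = P_1P_2 × P_1P_3 = (-378, 777, -861) and equation n·P = -3171.
Checking the remaining points: n·P_4 = -3171, n·P_5 = -588.
Since n·P_5 = -588 ≠ -3171, P_5 is off the plane and the points are not all coplanar.

No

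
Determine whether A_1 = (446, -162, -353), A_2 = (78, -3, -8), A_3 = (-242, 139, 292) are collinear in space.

A_1A_2 = (-368, 159, 345), A_1A_3 = (-688, 301, 645).
A_1A_2 × A_1A_3 = (-1290, 0, -1376).
The cross product is nonzero, so the points do not lie on one line.

No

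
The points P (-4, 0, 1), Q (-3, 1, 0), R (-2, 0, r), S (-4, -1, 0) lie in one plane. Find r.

-3

The points are coplanar iff PQ · (PR × PS) = 0.
Expanding, this is linear in r: (1)r + (3) = 0.
So r = -3.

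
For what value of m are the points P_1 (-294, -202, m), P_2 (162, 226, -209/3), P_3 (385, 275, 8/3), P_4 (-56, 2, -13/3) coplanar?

Coplanarity ⇔ det[P_1P_2; P_1P_3; P_1P_4] = 0.
Expanding, this is linear in m: (39270)m + (-1400630) = 0.
So m = 107/3.

107/3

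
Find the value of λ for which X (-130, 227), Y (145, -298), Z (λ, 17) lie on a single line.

-20

Collinearity: (Z − X) must be parallel to (Y − X) = (275, -525).
Cross-multiplying the components: (λ − (-130))·(-525) = (-210)·(275).
Solving gives λ = -20.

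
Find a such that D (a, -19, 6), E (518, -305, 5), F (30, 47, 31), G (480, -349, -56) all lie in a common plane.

87

The points are coplanar iff DE · (DF × DG) = 0.
Expanding, this is linear in a: (20328)a + (-1768536) = 0.
So a = 87.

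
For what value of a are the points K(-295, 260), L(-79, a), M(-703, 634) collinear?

62

The three points are collinear iff det[KL; KM] = 0.
This determinant is linear in a: (408)a + (-25296) = 0, so a = 62.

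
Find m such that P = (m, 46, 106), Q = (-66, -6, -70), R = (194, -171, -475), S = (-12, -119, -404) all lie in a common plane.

-42

The points are coplanar iff PQ · (PR × PS) = 0.
Expanding, this is linear in m: (-9345)m + (-392490) = 0.
So m = -42.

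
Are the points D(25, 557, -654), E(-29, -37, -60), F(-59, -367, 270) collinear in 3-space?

DE = (-54, -594, 594), DF = (-84, -924, 924).
Each component of DF is 14/9 times the corresponding component of DE, so DF = 14/9·DE and the points are collinear.

Yes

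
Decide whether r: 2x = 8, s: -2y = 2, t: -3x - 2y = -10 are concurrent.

Yes

Lines aᵢx + bᵢy = cᵢ with pairwise distinct directions are concurrent exactly when det[aᵢ bᵢ cᵢ] = 0.
Here the determinant is 0.
It vanishes, so the lines are concurrent at (4, -1).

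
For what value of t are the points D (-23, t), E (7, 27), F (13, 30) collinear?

12

Collinearity: (D − E) must be parallel to (F − E) = (6, 3).
Cross-multiplying the components: (t − 27)·(6) = (-30)·(3).
Solving gives t = 12.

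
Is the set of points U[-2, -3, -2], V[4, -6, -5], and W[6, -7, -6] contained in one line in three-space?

Yes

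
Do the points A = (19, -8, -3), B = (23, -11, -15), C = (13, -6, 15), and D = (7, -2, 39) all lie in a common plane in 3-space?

The four points are coplanar iff the 3×3 determinant with rows AB, AC, AD is zero.
Rows: (4, -3, -12), (-6, 2, 18), (-12, 6, 42).
Expanding along the first row: (4)(-24) − (-3)(-36) + (-12)(-12) = -60.
Nonzero ⇒ not coplanar.

No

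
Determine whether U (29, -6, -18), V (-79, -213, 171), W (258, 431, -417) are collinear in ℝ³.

No

UV = (-108, -207, 189), UW = (229, 437, -399).
UV × UW = (0, 189, 207).
The cross product is nonzero, so the points do not lie on one line.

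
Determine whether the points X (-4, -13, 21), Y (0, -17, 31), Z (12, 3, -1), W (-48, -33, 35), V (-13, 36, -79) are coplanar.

Yes

The plane through X, Y, Z has normal n = XY × XZ = (-72, 248, 128) and equation n·P = -248.
Checking the remaining points: n·W = -248, n·V = -248.
All equal -248, so all 5 points lie in one plane.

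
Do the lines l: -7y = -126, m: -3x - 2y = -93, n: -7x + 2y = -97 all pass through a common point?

Yes

The three lines meet at one point iff the augmented coefficient matrix [aᵢ bᵢ cᵢ] has rank < 3, i.e. its determinant vanishes.
Here the determinant is 0.
It vanishes, so the lines are concurrent at (19, 18).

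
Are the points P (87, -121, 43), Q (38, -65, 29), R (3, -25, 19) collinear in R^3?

PQ = (-49, 56, -14), PR = (-84, 96, -24).
PQ × PR = (0, 0, 0).
The cross product vanishes, so the three points are collinear.

Yes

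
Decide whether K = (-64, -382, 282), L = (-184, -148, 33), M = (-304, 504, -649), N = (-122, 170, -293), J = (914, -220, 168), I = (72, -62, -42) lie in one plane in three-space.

Yes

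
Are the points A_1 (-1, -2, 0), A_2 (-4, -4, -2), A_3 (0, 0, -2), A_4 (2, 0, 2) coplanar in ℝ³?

With A_1 as base: A_1A_2 = (-3, -2, -2), A_1A_3 = (1, 2, -2), A_1A_4 = (3, 2, 2).
A_1A_3 × A_1A_4 = (8, -8, -4).
A_1A_2 · (A_1A_3 × A_1A_4) = 0.
The scalar triple product vanishes, so the four points are coplanar.

Yes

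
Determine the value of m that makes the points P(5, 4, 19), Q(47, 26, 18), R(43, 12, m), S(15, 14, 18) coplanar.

Coplanarity ⇔ det[PQ; PR; PS] = 0.
Expanding, this is linear in m: (-200)m + (4000) = 0.
So m = 20.

20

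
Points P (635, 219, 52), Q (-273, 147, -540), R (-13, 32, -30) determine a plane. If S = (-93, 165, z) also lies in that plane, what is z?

The plane through P, Q, R has equation −104800x + 309160y + 123140z = 7561320.
Substituting S: (123140)z + (60757800) = 7561320, so z = -432.

-432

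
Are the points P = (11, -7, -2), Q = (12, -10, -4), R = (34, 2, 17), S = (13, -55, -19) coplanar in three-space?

No

With P as base: PQ = (1, -3, -2), PR = (23, 9, 19), PS = (2, -48, -17).
PR × PS = (759, 429, -1122).
PQ · (PR × PS) = 1716.
Since 1716 ≠ 0, the four points are not coplanar.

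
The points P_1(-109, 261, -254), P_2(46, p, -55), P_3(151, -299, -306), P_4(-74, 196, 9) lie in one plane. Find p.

-64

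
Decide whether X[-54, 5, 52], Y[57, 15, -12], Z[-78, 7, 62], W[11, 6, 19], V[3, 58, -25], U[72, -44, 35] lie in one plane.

Yes

The plane through X, Y, Z has normal n = XY × XZ = (228, 426, 462) and equation n·P = 13842.
Checking the remaining points: n·W = 13842, n·V = 13842, n·U = 13842.
All equal 13842, so all 6 points lie in one plane.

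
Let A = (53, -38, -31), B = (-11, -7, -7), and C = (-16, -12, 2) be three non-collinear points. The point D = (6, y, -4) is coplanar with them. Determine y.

-25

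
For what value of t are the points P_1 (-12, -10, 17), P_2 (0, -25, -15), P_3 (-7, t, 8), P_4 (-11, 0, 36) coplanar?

-14

Normal to plane P_1P_2P_4: n = (35, -260, 135); plane equation n·P = 4475.
Requiring n·P_3 = 4475: (-260)t + (835) = 4475.
So t = -14.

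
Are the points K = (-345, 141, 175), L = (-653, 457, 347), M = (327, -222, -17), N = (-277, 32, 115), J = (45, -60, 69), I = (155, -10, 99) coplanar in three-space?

Yes

The plane through K, L, M has normal n = KL × KM = (1764, 56448, -100548) and equation n·P = -10245312.
Checking the remaining points: n·N = -10245312, n·J = -10245312, n·I = -10245312.
All equal -10245312, so all 6 points lie in one plane.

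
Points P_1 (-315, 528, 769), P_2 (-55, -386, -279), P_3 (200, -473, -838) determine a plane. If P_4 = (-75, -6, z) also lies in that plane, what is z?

Coplanarity requires P_1P_2 · (P_1P_3 × P_1P_4) = 0.
P_1P_2 = (260, -914, -1048), P_1P_3 = (515, -1001, -1607); the triple product is linear in z with coefficient 210450 and constant term 3998550.
Setting it to zero: z = -19.

-19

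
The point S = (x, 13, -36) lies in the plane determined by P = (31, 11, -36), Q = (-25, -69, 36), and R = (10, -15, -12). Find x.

Coplanarity requires PQ · (PR × PS) = 0.
PQ = (-56, -80, 72), PR = (-21, -26, 24); the triple product is linear in x with coefficient -48 and constant term 1152.
Setting it to zero: x = 24.

24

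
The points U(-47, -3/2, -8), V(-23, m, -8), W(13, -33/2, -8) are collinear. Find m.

-15/2

Direction UW = (60, -15, 0). From the x-coordinate of V, the parameter along the line is τ = (-23 − (-47))/60 = 2/5.
Then m = (-3/2) + 2/5·(-15) = -15/2.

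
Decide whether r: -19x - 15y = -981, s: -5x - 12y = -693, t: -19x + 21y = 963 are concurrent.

The three lines meet at one point iff the augmented coefficient matrix [aᵢ bᵢ cᵢ] has rank < 3, i.e. its determinant vanishes.
Here the determinant is 0.
It vanishes, so the lines are concurrent at (9, 54).

Yes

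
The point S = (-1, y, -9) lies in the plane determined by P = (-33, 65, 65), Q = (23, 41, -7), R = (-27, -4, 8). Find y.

7

The plane through P, Q, R has equation −3600x + 2760y − 3720z = 56400.
Substituting S: (2760)y + (37080) = 56400, so y = 7.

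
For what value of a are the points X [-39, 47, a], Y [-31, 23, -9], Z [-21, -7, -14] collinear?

-5

Collinearity requires XY × XZ = 0; each component is linear in a.
The x-component gives (-30)a + (-150) = 0, so a = -5.
The remaining components then also vanish.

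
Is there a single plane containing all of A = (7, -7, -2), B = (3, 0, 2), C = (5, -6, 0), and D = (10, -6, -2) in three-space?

No

With A as base: AB = (-4, 7, 4), AC = (-2, 1, 2), AD = (3, 1, 0).
AC × AD = (-2, 6, -5).
AB · (AC × AD) = 30.
Since 30 ≠ 0, the four points are not coplanar.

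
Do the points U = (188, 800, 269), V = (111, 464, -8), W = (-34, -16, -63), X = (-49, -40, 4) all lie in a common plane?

No

A normal to the plane through U, V, W is n = UV × UW = (-114480, 35930, -11760).
The plane has equation n·P = 4058320. For X: n·X = 4125280.
4125280 ≠ 4058320, so X is off the plane.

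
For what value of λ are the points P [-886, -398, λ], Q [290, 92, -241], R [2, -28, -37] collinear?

592

Collinearity requires PQ × PR = 0; each component is linear in λ.
The x-component gives (-120)λ + (71040) = 0, so λ = 592.
The remaining components then also vanish.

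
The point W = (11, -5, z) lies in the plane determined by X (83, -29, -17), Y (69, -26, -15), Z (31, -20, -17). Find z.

The plane through X, Y, Z has equation −18x − 104y + 30z = 1012.
Substituting W: (30)z + (322) = 1012, so z = 23.

23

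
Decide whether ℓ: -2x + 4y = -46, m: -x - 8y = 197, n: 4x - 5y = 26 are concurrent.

Yes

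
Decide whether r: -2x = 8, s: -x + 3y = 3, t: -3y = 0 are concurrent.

No

Intersecting r and s: solving the 2×2 system gives (x, y) = (-4, -1/3).
Substitute into t: (0)(-4) + (-3)(-1/3) = 1.
But t requires 0 ≠ 1, so the three lines have no common point.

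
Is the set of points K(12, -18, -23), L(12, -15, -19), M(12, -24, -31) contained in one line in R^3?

Yes

KL = (0, 3, 4), KM = (0, -6, -8).
Each component of KM is -2 times the corresponding component of KL, so KM = -2·KL and the points are collinear.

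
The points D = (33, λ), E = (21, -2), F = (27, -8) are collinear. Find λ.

-14

Collinearity: (D − E) must be parallel to (F − E) = (6, -6).
Cross-multiplying the components: (λ − (-2))·(6) = (12)·(-6).
Solving gives λ = -14.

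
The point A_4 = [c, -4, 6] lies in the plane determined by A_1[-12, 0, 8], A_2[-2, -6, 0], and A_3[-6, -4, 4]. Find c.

A normal to the plane is n = A_1A_2 × A_1A_3 = (-8, -8, -4).
A_4 lies in the plane iff n · A_1A_4 = 0.
This gives (-8)c + (-56) = 0, so c = -7.

-7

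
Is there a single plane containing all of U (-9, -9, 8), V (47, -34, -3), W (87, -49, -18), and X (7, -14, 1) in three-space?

No

The four points are coplanar iff the 3×3 determinant with rows UV, UW, UX is zero.
Rows: (56, -25, -11), (96, -40, -26), (16, -5, -7).
Expanding along the first row: (56)(150) − (-25)(-256) + (-11)(160) = 240.
Nonzero ⇒ not coplanar.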